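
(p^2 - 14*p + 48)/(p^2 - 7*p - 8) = (p - 6)/(p + 1)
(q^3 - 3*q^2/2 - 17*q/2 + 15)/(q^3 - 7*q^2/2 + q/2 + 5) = (q + 3)/(q + 1)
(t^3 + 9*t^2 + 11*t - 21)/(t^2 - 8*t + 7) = (t^2 + 10*t + 21)/(t - 7)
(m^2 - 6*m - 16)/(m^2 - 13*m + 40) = (m + 2)/(m - 5)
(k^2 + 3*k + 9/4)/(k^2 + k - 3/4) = (2*k + 3)/(2*k - 1)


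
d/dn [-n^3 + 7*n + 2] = 7 - 3*n^2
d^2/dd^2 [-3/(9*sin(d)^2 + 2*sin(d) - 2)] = 6*(162*sin(d)^4 + 27*sin(d)^3 - 205*sin(d)^2 - 52*sin(d) - 22)/(9*sin(d)^2 + 2*sin(d) - 2)^3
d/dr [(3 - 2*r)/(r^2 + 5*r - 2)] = (2*r^2 - 6*r - 11)/(r^4 + 10*r^3 + 21*r^2 - 20*r + 4)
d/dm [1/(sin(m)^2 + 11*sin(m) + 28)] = -(2*sin(m) + 11)*cos(m)/(sin(m)^2 + 11*sin(m) + 28)^2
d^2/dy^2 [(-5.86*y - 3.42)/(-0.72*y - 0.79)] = (8.88178419700125e-16*y - 3.12048)/(0.72*y + 0.79)^3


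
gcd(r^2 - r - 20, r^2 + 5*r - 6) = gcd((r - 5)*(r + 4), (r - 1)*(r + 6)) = 1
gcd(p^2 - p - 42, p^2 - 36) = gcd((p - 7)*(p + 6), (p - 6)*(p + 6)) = p + 6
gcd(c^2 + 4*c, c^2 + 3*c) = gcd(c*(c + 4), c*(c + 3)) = c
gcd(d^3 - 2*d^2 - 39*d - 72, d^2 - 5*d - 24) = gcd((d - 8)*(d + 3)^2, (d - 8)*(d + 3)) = d^2 - 5*d - 24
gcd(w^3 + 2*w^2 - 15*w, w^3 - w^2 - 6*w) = w^2 - 3*w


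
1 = 1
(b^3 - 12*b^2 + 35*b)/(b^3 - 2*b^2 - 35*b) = (b - 5)/(b + 5)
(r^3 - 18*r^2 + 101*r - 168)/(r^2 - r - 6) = (r^2 - 15*r + 56)/(r + 2)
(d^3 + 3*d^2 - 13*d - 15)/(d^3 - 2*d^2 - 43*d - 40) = (d - 3)/(d - 8)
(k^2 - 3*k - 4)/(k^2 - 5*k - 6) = (k - 4)/(k - 6)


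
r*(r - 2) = r^2 - 2*r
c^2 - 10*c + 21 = (c - 7)*(c - 3)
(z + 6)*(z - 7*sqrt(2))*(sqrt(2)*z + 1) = sqrt(2)*z^3 - 13*z^2 + 6*sqrt(2)*z^2 - 78*z - 7*sqrt(2)*z - 42*sqrt(2)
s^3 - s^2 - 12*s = s*(s - 4)*(s + 3)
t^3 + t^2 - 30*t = t*(t - 5)*(t + 6)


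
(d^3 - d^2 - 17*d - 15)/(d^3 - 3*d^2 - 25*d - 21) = (d - 5)/(d - 7)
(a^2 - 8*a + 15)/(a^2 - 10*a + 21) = (a - 5)/(a - 7)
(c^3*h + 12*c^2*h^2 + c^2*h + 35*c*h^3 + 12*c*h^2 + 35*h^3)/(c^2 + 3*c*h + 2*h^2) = h*(c^3 + 12*c^2*h + c^2 + 35*c*h^2 + 12*c*h + 35*h^2)/(c^2 + 3*c*h + 2*h^2)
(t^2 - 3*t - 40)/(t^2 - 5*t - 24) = (t + 5)/(t + 3)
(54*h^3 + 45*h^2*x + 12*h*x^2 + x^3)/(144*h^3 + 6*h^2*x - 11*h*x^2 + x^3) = (18*h^2 + 9*h*x + x^2)/(48*h^2 - 14*h*x + x^2)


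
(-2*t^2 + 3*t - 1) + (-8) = -2*t^2 + 3*t - 9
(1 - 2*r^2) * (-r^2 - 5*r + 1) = 2*r^4 + 10*r^3 - 3*r^2 - 5*r + 1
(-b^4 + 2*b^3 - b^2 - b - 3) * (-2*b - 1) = 2*b^5 - 3*b^4 + 3*b^2 + 7*b + 3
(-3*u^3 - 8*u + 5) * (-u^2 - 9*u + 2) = 3*u^5 + 27*u^4 + 2*u^3 + 67*u^2 - 61*u + 10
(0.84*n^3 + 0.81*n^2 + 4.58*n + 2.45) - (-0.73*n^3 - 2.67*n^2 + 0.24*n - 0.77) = 1.57*n^3 + 3.48*n^2 + 4.34*n + 3.22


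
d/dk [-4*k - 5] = -4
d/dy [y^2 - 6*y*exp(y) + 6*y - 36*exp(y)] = -6*y*exp(y) + 2*y - 42*exp(y) + 6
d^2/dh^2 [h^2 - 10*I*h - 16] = 2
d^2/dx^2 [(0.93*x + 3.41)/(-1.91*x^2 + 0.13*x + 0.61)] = ((0.93*x + 3.41)*(3.82*x - 0.13)*(7.64*x - 0.26) + (10.6578*x + 12.7844)*(-1.91*x^2 + 0.13*x + 0.61))/(-1.91*x^2 + 0.13*x + 0.61)^3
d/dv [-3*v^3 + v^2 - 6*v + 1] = -9*v^2 + 2*v - 6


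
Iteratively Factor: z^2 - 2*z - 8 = (z - 4)*(z + 2)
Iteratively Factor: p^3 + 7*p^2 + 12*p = (p + 4)*(p^2 + 3*p) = p*(p + 4)*(p + 3)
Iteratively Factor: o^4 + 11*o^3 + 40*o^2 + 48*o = (o)*(o^3 + 11*o^2 + 40*o + 48) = o*(o + 4)*(o^2 + 7*o + 12) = o*(o + 3)*(o + 4)*(o + 4)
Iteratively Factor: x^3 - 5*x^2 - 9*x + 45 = (x + 3)*(x^2 - 8*x + 15) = (x - 3)*(x + 3)*(x - 5)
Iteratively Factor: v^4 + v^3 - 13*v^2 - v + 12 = (v - 1)*(v^3 + 2*v^2 - 11*v - 12) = (v - 3)*(v - 1)*(v^2 + 5*v + 4) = (v - 3)*(v - 1)*(v + 4)*(v + 1)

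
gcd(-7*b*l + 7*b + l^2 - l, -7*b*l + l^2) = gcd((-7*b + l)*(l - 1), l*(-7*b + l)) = 7*b - l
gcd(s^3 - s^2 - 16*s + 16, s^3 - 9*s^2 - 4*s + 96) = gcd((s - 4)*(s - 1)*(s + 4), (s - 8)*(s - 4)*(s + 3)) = s - 4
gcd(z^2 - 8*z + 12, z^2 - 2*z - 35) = 1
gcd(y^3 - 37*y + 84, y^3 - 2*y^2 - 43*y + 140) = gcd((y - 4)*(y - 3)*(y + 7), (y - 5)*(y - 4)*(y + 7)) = y^2 + 3*y - 28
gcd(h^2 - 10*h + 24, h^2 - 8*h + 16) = h - 4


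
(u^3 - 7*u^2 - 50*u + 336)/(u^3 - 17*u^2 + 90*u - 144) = (u + 7)/(u - 3)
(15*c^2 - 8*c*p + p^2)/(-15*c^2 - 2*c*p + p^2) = (-3*c + p)/(3*c + p)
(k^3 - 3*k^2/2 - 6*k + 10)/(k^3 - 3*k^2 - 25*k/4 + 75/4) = 2*(k^2 - 4*k + 4)/(2*k^2 - 11*k + 15)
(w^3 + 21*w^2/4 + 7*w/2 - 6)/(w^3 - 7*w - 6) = (w^2 + 13*w/4 - 3)/(w^2 - 2*w - 3)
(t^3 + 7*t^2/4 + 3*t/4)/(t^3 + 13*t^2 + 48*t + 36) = t*(4*t + 3)/(4*(t^2 + 12*t + 36))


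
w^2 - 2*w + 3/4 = (w - 3/2)*(w - 1/2)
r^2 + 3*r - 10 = (r - 2)*(r + 5)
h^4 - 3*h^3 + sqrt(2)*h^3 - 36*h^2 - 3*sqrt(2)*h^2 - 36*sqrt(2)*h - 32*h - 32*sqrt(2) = (h - 8)*(h + 1)*(h + 4)*(h + sqrt(2))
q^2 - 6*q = q*(q - 6)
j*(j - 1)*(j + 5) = j^3 + 4*j^2 - 5*j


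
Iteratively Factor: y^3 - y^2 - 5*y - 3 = (y + 1)*(y^2 - 2*y - 3) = (y - 3)*(y + 1)*(y + 1)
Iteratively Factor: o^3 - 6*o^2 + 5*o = (o - 1)*(o^2 - 5*o) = (o - 5)*(o - 1)*(o)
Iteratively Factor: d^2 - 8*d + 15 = (d - 5)*(d - 3)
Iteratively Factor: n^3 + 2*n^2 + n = (n + 1)*(n^2 + n) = (n + 1)^2*(n)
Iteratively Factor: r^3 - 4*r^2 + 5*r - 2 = (r - 1)*(r^2 - 3*r + 2) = (r - 2)*(r - 1)*(r - 1)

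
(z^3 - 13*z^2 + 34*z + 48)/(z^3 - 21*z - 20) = (z^2 - 14*z + 48)/(z^2 - z - 20)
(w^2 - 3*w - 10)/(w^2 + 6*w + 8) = (w - 5)/(w + 4)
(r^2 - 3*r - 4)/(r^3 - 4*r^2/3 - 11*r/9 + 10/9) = 9*(r - 4)/(9*r^2 - 21*r + 10)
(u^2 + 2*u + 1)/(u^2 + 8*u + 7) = (u + 1)/(u + 7)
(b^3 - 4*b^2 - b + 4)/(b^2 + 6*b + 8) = (b^3 - 4*b^2 - b + 4)/(b^2 + 6*b + 8)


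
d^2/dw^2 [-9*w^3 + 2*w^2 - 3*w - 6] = 4 - 54*w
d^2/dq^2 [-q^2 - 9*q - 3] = -2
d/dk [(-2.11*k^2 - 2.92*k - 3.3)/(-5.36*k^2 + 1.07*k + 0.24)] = (-17.9089*k^2 - 36.3888*k + 2.8302)/(28.7296*k^4 - 11.4704*k^3 - 1.4279*k^2 + 0.5136*k + 0.0576)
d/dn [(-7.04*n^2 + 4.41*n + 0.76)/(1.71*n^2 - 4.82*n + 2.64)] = (26.3917*n^2 - 39.7704*n + 15.3056)/(2.9241*n^4 - 16.4844*n^3 + 32.2612*n^2 - 25.4496*n + 6.9696)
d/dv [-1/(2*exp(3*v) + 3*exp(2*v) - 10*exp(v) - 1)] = (6*exp(2*v) + 6*exp(v) - 10)*exp(v)/(2*exp(3*v) + 3*exp(2*v) - 10*exp(v) - 1)^2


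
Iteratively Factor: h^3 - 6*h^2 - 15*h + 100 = (h - 5)*(h^2 - h - 20) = (h - 5)*(h + 4)*(h - 5)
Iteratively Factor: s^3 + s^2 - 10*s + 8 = (s + 4)*(s^2 - 3*s + 2) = (s - 2)*(s + 4)*(s - 1)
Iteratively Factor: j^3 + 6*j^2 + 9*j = (j)*(j^2 + 6*j + 9) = j*(j + 3)*(j + 3)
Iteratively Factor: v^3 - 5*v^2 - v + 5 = (v - 5)*(v^2 - 1) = (v - 5)*(v - 1)*(v + 1)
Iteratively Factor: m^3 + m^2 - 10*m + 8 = (m - 2)*(m^2 + 3*m - 4) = (m - 2)*(m - 1)*(m + 4)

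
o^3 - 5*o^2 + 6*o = o*(o - 3)*(o - 2)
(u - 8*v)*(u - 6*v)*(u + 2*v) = u^3 - 12*u^2*v + 20*u*v^2 + 96*v^3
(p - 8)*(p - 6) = p^2 - 14*p + 48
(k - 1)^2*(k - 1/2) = k^3 - 5*k^2/2 + 2*k - 1/2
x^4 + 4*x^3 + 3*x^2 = x^2*(x + 1)*(x + 3)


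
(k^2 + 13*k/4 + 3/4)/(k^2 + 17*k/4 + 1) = (k + 3)/(k + 4)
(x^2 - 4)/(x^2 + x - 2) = (x - 2)/(x - 1)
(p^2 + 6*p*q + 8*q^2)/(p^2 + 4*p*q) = (p + 2*q)/p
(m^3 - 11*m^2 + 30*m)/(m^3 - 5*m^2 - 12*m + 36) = m*(m - 5)/(m^2 + m - 6)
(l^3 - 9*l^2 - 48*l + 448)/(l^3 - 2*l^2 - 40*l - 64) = (l^2 - l - 56)/(l^2 + 6*l + 8)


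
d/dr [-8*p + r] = 1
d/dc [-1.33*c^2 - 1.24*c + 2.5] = -2.66*c - 1.24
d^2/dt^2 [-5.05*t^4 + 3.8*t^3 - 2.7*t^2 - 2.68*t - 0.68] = -60.6*t^2 + 22.8*t - 5.4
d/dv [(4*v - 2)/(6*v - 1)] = 8/(6*v - 1)^2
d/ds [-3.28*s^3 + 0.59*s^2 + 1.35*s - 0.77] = -9.84*s^2 + 1.18*s + 1.35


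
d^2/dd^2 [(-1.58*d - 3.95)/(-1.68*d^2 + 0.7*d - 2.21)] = ((1.58*d + 3.95)*(3.36*d - 0.7)*(6.72*d - 1.4) - (15.9264*d + 11.06)*(1.68*d^2 - 0.7*d + 2.21))/(1.68*d^2 - 0.7*d + 2.21)^3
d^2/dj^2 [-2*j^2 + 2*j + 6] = -4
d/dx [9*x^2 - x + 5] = 18*x - 1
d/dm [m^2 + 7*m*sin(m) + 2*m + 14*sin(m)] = 7*m*cos(m) + 2*m + 7*sin(m) + 14*cos(m) + 2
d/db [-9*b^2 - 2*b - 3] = -18*b - 2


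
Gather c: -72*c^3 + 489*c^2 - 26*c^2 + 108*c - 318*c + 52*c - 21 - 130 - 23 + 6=-72*c^3 + 463*c^2 - 158*c - 168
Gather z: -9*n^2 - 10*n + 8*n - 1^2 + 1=-9*n^2 - 2*n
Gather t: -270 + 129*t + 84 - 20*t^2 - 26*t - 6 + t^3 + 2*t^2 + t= t^3 - 18*t^2 + 104*t - 192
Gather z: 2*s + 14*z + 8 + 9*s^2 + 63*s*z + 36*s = 9*s^2 + 38*s + z*(63*s + 14) + 8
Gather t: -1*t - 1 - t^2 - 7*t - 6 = -t^2 - 8*t - 7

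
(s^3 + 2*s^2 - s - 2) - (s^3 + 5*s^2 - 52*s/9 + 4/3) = -3*s^2 + 43*s/9 - 10/3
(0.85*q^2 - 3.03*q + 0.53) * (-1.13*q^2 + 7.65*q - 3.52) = -0.9605*q^4 + 9.9264*q^3 - 26.7704*q^2 + 14.7201*q - 1.8656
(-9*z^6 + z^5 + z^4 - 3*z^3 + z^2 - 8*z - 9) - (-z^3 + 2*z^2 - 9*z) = -9*z^6 + z^5 + z^4 - 2*z^3 - z^2 + z - 9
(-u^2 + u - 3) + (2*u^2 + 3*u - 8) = u^2 + 4*u - 11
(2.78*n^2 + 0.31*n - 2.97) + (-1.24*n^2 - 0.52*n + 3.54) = 1.54*n^2 - 0.21*n + 0.57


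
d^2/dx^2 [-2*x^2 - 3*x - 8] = -4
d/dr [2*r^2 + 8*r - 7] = 4*r + 8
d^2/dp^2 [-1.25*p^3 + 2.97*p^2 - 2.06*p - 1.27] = 5.94 - 7.5*p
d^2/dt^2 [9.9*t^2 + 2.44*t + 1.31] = 19.8000000000000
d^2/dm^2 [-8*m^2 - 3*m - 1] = -16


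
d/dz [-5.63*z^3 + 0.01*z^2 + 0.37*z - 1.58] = -16.89*z^2 + 0.02*z + 0.37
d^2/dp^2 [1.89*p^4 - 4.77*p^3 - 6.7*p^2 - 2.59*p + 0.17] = 22.68*p^2 - 28.62*p - 13.4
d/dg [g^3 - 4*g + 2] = 3*g^2 - 4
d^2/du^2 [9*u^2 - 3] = 18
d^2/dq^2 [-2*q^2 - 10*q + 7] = -4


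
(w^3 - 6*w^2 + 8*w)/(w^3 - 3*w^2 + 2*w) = (w - 4)/(w - 1)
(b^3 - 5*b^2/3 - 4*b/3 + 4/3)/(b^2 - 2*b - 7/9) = 3*(-3*b^3 + 5*b^2 + 4*b - 4)/(-9*b^2 + 18*b + 7)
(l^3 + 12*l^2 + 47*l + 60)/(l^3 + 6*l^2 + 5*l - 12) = (l + 5)/(l - 1)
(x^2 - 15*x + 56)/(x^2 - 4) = (x^2 - 15*x + 56)/(x^2 - 4)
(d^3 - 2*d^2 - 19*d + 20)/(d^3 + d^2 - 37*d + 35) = (d + 4)/(d + 7)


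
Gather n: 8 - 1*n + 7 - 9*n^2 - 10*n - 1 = -9*n^2 - 11*n + 14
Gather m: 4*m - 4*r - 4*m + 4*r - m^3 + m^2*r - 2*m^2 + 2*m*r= -m^3 + m^2*(r - 2) + 2*m*r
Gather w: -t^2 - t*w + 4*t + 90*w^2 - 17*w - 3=-t^2 + 4*t + 90*w^2 + w*(-t - 17) - 3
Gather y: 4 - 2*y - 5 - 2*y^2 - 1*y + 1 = -2*y^2 - 3*y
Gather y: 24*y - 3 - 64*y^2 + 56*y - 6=-64*y^2 + 80*y - 9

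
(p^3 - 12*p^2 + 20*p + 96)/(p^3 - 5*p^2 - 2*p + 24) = (p^2 - 14*p + 48)/(p^2 - 7*p + 12)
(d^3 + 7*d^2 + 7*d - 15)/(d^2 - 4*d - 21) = (d^2 + 4*d - 5)/(d - 7)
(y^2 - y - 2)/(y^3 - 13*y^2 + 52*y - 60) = (y + 1)/(y^2 - 11*y + 30)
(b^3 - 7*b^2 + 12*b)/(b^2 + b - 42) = b*(b^2 - 7*b + 12)/(b^2 + b - 42)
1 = 1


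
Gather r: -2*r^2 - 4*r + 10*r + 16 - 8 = -2*r^2 + 6*r + 8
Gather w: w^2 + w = w^2 + w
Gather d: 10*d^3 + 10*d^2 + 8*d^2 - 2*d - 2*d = 10*d^3 + 18*d^2 - 4*d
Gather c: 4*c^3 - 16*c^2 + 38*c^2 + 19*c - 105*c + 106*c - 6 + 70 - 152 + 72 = 4*c^3 + 22*c^2 + 20*c - 16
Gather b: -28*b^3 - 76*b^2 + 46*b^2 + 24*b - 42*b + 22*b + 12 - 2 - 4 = -28*b^3 - 30*b^2 + 4*b + 6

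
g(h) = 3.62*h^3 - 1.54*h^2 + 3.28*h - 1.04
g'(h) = 10.86*h^2 - 3.08*h + 3.28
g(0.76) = 2.15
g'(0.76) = 7.21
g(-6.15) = -921.50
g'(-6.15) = 432.97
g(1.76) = 19.70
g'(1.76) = 31.50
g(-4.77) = -444.61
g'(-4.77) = 265.07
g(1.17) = 6.49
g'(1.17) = 14.54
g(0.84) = 2.77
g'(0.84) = 8.36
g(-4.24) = -318.57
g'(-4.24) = 211.58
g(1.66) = 16.72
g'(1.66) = 28.09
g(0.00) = -1.04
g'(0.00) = 3.28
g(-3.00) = -122.48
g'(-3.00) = 110.26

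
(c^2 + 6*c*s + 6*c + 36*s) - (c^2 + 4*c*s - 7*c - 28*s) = 2*c*s + 13*c + 64*s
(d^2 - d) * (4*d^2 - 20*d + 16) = 4*d^4 - 24*d^3 + 36*d^2 - 16*d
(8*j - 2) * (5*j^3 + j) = 40*j^4 - 10*j^3 + 8*j^2 - 2*j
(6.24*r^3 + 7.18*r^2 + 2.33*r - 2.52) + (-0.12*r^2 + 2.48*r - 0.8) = 6.24*r^3 + 7.06*r^2 + 4.81*r - 3.32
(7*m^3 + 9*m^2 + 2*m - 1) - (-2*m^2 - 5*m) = 7*m^3 + 11*m^2 + 7*m - 1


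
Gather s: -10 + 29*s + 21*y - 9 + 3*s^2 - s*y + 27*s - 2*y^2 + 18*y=3*s^2 + s*(56 - y) - 2*y^2 + 39*y - 19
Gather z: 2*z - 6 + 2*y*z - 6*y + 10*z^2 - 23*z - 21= -6*y + 10*z^2 + z*(2*y - 21) - 27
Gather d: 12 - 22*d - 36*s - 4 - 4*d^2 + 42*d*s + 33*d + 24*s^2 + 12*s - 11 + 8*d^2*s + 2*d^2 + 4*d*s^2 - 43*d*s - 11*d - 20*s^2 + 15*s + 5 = d^2*(8*s - 2) + d*(4*s^2 - s) + 4*s^2 - 9*s + 2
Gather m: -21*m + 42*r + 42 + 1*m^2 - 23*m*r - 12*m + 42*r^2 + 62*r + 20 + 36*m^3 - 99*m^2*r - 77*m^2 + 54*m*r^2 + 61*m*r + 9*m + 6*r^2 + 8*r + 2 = 36*m^3 + m^2*(-99*r - 76) + m*(54*r^2 + 38*r - 24) + 48*r^2 + 112*r + 64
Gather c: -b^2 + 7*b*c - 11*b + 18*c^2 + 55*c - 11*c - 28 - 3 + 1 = -b^2 - 11*b + 18*c^2 + c*(7*b + 44) - 30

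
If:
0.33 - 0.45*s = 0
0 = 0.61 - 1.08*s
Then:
No Solution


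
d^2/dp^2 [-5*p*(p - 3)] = -10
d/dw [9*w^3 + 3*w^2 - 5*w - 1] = 27*w^2 + 6*w - 5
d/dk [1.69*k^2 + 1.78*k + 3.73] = 3.38*k + 1.78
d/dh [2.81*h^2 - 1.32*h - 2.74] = 5.62*h - 1.32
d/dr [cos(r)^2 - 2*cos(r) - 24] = 2*(1 - cos(r))*sin(r)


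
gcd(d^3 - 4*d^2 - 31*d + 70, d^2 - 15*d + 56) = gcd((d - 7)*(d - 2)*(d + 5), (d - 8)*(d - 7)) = d - 7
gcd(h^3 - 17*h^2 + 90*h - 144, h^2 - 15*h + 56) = h - 8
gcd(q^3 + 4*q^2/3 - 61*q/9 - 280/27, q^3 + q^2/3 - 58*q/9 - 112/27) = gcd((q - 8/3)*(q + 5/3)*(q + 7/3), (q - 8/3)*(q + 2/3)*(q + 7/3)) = q^2 - q/3 - 56/9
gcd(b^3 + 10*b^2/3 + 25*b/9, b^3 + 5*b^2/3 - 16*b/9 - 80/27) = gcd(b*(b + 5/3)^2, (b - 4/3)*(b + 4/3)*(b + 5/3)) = b + 5/3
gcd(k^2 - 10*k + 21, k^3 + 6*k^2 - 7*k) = 1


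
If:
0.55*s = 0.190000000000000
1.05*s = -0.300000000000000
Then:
No Solution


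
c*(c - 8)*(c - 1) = c^3 - 9*c^2 + 8*c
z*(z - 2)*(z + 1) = z^3 - z^2 - 2*z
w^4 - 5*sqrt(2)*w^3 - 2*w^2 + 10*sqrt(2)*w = w*(w - 5*sqrt(2))*(w - sqrt(2))*(w + sqrt(2))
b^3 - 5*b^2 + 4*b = b*(b - 4)*(b - 1)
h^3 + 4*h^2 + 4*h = h*(h + 2)^2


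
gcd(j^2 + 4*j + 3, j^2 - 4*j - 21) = j + 3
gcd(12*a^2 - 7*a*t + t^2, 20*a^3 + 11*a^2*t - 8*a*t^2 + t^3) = -4*a + t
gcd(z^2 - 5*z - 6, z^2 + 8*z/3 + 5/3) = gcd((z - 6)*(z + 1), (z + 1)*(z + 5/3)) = z + 1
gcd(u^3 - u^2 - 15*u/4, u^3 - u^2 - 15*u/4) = u^3 - u^2 - 15*u/4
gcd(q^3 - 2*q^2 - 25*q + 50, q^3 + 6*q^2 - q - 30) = q^2 + 3*q - 10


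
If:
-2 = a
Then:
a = -2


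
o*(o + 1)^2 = o^3 + 2*o^2 + o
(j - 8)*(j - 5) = j^2 - 13*j + 40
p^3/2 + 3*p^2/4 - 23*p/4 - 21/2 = (p/2 + 1)*(p - 7/2)*(p + 3)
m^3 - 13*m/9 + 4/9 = (m - 1)*(m - 1/3)*(m + 4/3)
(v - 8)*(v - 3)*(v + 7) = v^3 - 4*v^2 - 53*v + 168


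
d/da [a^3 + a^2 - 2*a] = 3*a^2 + 2*a - 2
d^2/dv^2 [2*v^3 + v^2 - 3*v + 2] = 12*v + 2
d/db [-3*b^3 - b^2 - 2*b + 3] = -9*b^2 - 2*b - 2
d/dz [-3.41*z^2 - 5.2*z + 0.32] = -6.82*z - 5.2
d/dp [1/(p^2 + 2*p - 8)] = 2*(-p - 1)/(p^2 + 2*p - 8)^2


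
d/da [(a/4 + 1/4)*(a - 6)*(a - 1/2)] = 3*a^2/4 - 11*a/4 - 7/8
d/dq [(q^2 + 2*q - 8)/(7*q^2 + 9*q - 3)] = (-5*q^2 + 106*q + 66)/(49*q^4 + 126*q^3 + 39*q^2 - 54*q + 9)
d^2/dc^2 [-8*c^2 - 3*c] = -16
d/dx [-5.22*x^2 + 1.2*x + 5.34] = 1.2 - 10.44*x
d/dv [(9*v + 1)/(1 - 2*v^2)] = (18*v^2 + 4*v + 9)/(4*v^4 - 4*v^2 + 1)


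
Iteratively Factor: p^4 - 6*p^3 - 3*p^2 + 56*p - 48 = (p + 3)*(p^3 - 9*p^2 + 24*p - 16) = (p - 1)*(p + 3)*(p^2 - 8*p + 16) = (p - 4)*(p - 1)*(p + 3)*(p - 4)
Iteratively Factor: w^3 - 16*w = (w)*(w^2 - 16) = w*(w + 4)*(w - 4)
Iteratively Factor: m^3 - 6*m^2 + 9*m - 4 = (m - 1)*(m^2 - 5*m + 4) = (m - 4)*(m - 1)*(m - 1)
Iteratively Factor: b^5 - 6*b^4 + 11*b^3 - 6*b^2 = (b - 1)*(b^4 - 5*b^3 + 6*b^2) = b*(b - 1)*(b^3 - 5*b^2 + 6*b) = b*(b - 2)*(b - 1)*(b^2 - 3*b) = b^2*(b - 2)*(b - 1)*(b - 3)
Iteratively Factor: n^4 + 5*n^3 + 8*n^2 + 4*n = (n + 2)*(n^3 + 3*n^2 + 2*n) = n*(n + 2)*(n^2 + 3*n + 2) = n*(n + 1)*(n + 2)*(n + 2)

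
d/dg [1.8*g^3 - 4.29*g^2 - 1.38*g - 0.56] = 5.4*g^2 - 8.58*g - 1.38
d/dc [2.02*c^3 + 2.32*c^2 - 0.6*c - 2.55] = 6.06*c^2 + 4.64*c - 0.6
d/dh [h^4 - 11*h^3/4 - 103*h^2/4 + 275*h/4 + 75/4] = 4*h^3 - 33*h^2/4 - 103*h/2 + 275/4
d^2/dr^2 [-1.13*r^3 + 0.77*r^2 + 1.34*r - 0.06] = 1.54 - 6.78*r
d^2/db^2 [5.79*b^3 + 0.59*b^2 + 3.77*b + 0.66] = 34.74*b + 1.18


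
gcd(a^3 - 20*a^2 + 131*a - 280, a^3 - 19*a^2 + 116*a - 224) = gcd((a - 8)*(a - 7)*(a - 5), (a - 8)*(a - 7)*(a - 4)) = a^2 - 15*a + 56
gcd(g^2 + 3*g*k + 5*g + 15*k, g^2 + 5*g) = g + 5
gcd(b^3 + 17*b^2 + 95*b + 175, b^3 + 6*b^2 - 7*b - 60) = b + 5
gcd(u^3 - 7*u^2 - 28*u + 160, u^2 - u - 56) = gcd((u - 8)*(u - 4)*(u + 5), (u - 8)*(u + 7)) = u - 8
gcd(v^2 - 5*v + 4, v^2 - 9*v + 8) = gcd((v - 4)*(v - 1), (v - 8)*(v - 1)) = v - 1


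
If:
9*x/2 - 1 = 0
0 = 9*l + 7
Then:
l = -7/9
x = 2/9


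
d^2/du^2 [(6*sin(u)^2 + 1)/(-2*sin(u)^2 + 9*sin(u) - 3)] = (108*sin(u)^5 + 358*sin(u)^4 - 756*sin(u)^3 + 465*sin(u)^2 + 135*sin(u) - 258)/(-9*sin(u) - cos(2*u) + 4)^3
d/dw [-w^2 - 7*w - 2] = -2*w - 7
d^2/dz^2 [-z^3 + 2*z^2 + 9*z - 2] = 4 - 6*z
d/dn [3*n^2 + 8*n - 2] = 6*n + 8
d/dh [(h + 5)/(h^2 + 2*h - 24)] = (h^2 + 2*h - 2*(h + 1)*(h + 5) - 24)/(h^2 + 2*h - 24)^2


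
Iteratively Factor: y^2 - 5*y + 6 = (y - 2)*(y - 3)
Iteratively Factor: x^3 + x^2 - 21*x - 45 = (x + 3)*(x^2 - 2*x - 15) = (x - 5)*(x + 3)*(x + 3)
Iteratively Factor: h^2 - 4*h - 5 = (h - 5)*(h + 1)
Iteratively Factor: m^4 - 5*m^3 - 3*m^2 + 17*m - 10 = (m - 1)*(m^3 - 4*m^2 - 7*m + 10) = (m - 5)*(m - 1)*(m^2 + m - 2) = (m - 5)*(m - 1)*(m + 2)*(m - 1)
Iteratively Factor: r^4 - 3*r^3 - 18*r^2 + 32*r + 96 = (r + 2)*(r^3 - 5*r^2 - 8*r + 48) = (r + 2)*(r + 3)*(r^2 - 8*r + 16) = (r - 4)*(r + 2)*(r + 3)*(r - 4)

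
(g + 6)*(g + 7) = g^2 + 13*g + 42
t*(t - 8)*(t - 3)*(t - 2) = t^4 - 13*t^3 + 46*t^2 - 48*t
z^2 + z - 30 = (z - 5)*(z + 6)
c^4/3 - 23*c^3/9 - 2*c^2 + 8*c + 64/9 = (c/3 + 1/3)*(c - 8)*(c - 2)*(c + 4/3)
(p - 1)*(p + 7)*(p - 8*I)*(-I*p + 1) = -I*p^4 - 7*p^3 - 6*I*p^3 - 42*p^2 - I*p^2 + 49*p - 48*I*p + 56*I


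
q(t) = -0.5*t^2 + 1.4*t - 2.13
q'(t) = 1.4 - 1.0*t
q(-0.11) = -2.29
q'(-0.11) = 1.51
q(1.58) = -1.17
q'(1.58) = -0.18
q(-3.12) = -11.37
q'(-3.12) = 4.52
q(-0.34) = -2.66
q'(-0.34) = 1.74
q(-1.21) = -4.56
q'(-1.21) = 2.61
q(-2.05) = -7.10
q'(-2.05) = 3.45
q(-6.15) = -29.65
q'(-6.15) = 7.55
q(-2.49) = -8.72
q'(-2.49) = 3.89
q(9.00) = -30.03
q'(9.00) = -7.60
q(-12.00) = -90.93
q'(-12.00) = 13.40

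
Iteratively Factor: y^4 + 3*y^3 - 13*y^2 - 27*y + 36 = (y + 4)*(y^3 - y^2 - 9*y + 9) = (y + 3)*(y + 4)*(y^2 - 4*y + 3) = (y - 3)*(y + 3)*(y + 4)*(y - 1)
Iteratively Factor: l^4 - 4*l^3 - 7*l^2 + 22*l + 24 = (l + 1)*(l^3 - 5*l^2 - 2*l + 24) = (l - 3)*(l + 1)*(l^2 - 2*l - 8) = (l - 4)*(l - 3)*(l + 1)*(l + 2)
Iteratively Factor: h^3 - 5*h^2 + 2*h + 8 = (h + 1)*(h^2 - 6*h + 8) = (h - 2)*(h + 1)*(h - 4)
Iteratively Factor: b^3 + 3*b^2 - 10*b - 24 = (b + 2)*(b^2 + b - 12) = (b + 2)*(b + 4)*(b - 3)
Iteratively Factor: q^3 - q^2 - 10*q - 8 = (q + 2)*(q^2 - 3*q - 4) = (q - 4)*(q + 2)*(q + 1)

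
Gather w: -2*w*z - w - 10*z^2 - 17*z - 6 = w*(-2*z - 1) - 10*z^2 - 17*z - 6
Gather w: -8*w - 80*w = -88*w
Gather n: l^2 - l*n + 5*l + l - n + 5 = l^2 + 6*l + n*(-l - 1) + 5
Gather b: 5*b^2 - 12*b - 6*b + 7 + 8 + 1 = 5*b^2 - 18*b + 16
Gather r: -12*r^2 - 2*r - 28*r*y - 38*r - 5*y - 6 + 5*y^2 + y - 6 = -12*r^2 + r*(-28*y - 40) + 5*y^2 - 4*y - 12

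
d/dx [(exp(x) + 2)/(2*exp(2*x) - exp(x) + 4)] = (-(exp(x) + 2)*(4*exp(x) - 1) + 2*exp(2*x) - exp(x) + 4)*exp(x)/(2*exp(2*x) - exp(x) + 4)^2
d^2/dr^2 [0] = 0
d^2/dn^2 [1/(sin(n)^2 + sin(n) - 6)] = (-4*sin(n)^4 - 3*sin(n)^3 - 19*sin(n)^2 + 14)/(sin(n)^2 + sin(n) - 6)^3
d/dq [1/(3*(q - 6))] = -1/(3*(q - 6)^2)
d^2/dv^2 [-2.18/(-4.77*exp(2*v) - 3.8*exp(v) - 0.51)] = (2.18*(9.54*exp(v) + 3.8)*(19.08*exp(v) + 7.6)*exp(v) - (41.5944*exp(v) + 8.284)*(4.77*exp(2*v) + 3.8*exp(v) + 0.51))*exp(v)/(4.77*exp(2*v) + 3.8*exp(v) + 0.51)^3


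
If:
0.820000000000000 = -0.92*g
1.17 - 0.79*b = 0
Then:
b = 1.48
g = -0.89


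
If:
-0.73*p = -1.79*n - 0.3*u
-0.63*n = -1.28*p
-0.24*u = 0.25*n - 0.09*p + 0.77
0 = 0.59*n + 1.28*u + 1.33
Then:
No Solution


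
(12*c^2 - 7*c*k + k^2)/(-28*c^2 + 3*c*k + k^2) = (-3*c + k)/(7*c + k)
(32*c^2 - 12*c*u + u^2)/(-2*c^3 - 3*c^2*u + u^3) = (-32*c^2 + 12*c*u - u^2)/(2*c^3 + 3*c^2*u - u^3)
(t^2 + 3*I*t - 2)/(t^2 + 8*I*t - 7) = (t + 2*I)/(t + 7*I)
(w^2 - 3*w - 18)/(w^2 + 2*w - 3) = (w - 6)/(w - 1)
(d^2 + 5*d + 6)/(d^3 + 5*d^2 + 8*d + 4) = (d + 3)/(d^2 + 3*d + 2)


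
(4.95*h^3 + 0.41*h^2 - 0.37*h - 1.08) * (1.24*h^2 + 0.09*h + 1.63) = 6.138*h^5 + 0.9539*h^4 + 7.6466*h^3 - 0.7042*h^2 - 0.7003*h - 1.7604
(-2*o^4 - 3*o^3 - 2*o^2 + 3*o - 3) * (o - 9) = -2*o^5 + 15*o^4 + 25*o^3 + 21*o^2 - 30*o + 27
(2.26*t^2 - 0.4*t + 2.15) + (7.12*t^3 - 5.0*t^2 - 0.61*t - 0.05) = 7.12*t^3 - 2.74*t^2 - 1.01*t + 2.1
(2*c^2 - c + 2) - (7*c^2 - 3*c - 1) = -5*c^2 + 2*c + 3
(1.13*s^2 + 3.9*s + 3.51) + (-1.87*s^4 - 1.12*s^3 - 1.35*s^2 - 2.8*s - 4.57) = -1.87*s^4 - 1.12*s^3 - 0.22*s^2 + 1.1*s - 1.06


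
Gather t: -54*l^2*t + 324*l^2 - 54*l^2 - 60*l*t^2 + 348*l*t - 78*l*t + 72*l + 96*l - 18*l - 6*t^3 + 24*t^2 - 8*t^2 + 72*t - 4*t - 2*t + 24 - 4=270*l^2 + 150*l - 6*t^3 + t^2*(16 - 60*l) + t*(-54*l^2 + 270*l + 66) + 20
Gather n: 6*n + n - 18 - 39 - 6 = 7*n - 63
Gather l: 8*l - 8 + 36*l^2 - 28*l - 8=36*l^2 - 20*l - 16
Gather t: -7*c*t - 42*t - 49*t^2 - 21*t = -49*t^2 + t*(-7*c - 63)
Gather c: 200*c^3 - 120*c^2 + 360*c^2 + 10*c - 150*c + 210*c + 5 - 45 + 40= 200*c^3 + 240*c^2 + 70*c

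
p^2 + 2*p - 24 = (p - 4)*(p + 6)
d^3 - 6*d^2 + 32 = (d - 4)^2*(d + 2)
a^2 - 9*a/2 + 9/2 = (a - 3)*(a - 3/2)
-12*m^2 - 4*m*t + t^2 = (-6*m + t)*(2*m + t)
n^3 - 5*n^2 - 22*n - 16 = (n - 8)*(n + 1)*(n + 2)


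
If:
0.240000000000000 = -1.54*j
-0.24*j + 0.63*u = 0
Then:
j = -0.16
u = -0.06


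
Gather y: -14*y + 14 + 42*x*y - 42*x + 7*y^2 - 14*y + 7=-42*x + 7*y^2 + y*(42*x - 28) + 21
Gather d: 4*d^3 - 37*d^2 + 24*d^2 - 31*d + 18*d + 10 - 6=4*d^3 - 13*d^2 - 13*d + 4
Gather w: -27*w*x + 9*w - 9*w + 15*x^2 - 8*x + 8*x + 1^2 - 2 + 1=-27*w*x + 15*x^2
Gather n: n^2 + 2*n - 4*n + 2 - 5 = n^2 - 2*n - 3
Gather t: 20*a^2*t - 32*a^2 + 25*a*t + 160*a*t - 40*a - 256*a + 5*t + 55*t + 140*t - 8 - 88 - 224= -32*a^2 - 296*a + t*(20*a^2 + 185*a + 200) - 320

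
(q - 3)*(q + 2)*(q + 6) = q^3 + 5*q^2 - 12*q - 36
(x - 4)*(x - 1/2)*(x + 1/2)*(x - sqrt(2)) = x^4 - 4*x^3 - sqrt(2)*x^3 - x^2/4 + 4*sqrt(2)*x^2 + sqrt(2)*x/4 + x - sqrt(2)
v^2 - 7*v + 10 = (v - 5)*(v - 2)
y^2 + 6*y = y*(y + 6)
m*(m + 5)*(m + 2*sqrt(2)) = m^3 + 2*sqrt(2)*m^2 + 5*m^2 + 10*sqrt(2)*m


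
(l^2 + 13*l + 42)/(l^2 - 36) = (l + 7)/(l - 6)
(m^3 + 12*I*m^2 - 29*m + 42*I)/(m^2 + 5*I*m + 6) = m + 7*I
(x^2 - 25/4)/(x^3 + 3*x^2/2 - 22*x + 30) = (x + 5/2)/(x^2 + 4*x - 12)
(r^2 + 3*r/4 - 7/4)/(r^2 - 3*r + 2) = (r + 7/4)/(r - 2)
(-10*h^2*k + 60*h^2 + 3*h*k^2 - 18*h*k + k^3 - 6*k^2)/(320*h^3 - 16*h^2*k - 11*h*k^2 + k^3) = (-2*h*k + 12*h + k^2 - 6*k)/(64*h^2 - 16*h*k + k^2)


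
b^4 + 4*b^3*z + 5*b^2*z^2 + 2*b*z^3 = b*(b + z)^2*(b + 2*z)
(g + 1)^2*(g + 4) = g^3 + 6*g^2 + 9*g + 4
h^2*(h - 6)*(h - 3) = h^4 - 9*h^3 + 18*h^2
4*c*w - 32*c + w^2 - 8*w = (4*c + w)*(w - 8)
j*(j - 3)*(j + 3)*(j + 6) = j^4 + 6*j^3 - 9*j^2 - 54*j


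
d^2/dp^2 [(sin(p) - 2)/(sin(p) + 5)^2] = (-sin(p)^3 + 28*sin(p)^2 - 43*sin(p) - 32)/(sin(p) + 5)^4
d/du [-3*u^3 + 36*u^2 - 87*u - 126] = -9*u^2 + 72*u - 87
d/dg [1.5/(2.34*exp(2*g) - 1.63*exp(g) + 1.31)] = (2.445 - 7.02*exp(g))*exp(g)/(2.34*exp(2*g) - 1.63*exp(g) + 1.31)^2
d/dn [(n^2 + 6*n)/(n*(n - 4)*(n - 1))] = (-n^2 - 12*n + 34)/(n^4 - 10*n^3 + 33*n^2 - 40*n + 16)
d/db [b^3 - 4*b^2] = b*(3*b - 8)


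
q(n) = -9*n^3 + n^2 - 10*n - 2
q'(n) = -27*n^2 + 2*n - 10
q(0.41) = -6.55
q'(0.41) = -13.72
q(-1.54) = 48.64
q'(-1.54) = -77.11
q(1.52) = -46.50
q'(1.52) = -69.34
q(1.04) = -21.44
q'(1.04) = -37.12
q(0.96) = -18.64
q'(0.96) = -32.96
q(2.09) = -100.70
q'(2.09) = -123.76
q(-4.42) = 838.89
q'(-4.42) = -546.32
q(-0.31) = 1.46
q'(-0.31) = -13.21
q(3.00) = -266.00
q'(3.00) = -247.00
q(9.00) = -6572.00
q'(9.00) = -2179.00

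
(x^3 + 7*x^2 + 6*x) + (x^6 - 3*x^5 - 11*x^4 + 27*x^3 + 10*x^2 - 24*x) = x^6 - 3*x^5 - 11*x^4 + 28*x^3 + 17*x^2 - 18*x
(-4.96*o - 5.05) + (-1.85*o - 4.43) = -6.81*o - 9.48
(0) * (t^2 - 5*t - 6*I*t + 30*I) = 0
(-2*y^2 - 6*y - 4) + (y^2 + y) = -y^2 - 5*y - 4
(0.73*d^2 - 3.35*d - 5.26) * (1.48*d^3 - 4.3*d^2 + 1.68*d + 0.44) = 1.0804*d^5 - 8.097*d^4 + 7.8466*d^3 + 17.3112*d^2 - 10.3108*d - 2.3144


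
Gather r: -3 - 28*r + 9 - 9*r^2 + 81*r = -9*r^2 + 53*r + 6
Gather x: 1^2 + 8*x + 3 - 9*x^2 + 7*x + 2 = -9*x^2 + 15*x + 6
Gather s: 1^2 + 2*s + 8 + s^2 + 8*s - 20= s^2 + 10*s - 11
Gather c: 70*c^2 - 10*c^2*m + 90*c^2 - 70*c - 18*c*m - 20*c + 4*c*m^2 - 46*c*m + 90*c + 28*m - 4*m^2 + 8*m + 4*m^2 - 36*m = c^2*(160 - 10*m) + c*(4*m^2 - 64*m)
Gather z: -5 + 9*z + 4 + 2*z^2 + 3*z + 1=2*z^2 + 12*z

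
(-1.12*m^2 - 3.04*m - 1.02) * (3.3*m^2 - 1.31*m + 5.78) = -3.696*m^4 - 8.5648*m^3 - 5.8572*m^2 - 16.235*m - 5.8956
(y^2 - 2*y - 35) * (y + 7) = y^3 + 5*y^2 - 49*y - 245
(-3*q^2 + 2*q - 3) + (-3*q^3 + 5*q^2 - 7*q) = -3*q^3 + 2*q^2 - 5*q - 3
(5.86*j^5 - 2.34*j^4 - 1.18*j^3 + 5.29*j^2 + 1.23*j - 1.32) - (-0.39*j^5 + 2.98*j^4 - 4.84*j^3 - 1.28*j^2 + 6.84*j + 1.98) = 6.25*j^5 - 5.32*j^4 + 3.66*j^3 + 6.57*j^2 - 5.61*j - 3.3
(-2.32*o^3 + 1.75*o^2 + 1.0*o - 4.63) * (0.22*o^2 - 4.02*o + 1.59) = -0.5104*o^5 + 9.7114*o^4 - 10.5038*o^3 - 2.2561*o^2 + 20.2026*o - 7.3617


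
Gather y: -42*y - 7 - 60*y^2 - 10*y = -60*y^2 - 52*y - 7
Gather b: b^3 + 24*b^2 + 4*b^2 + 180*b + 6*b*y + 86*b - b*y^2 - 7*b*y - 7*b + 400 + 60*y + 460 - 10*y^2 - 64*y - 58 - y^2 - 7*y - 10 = b^3 + 28*b^2 + b*(-y^2 - y + 259) - 11*y^2 - 11*y + 792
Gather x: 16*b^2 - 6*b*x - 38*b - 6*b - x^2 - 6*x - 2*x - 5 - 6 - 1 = 16*b^2 - 44*b - x^2 + x*(-6*b - 8) - 12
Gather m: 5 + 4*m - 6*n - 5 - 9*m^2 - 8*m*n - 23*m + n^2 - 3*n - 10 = -9*m^2 + m*(-8*n - 19) + n^2 - 9*n - 10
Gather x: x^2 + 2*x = x^2 + 2*x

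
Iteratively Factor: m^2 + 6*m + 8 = (m + 4)*(m + 2)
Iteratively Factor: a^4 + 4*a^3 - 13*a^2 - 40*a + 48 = (a - 1)*(a^3 + 5*a^2 - 8*a - 48) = (a - 1)*(a + 4)*(a^2 + a - 12) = (a - 3)*(a - 1)*(a + 4)*(a + 4)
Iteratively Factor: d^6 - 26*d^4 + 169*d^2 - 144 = (d - 1)*(d^5 + d^4 - 25*d^3 - 25*d^2 + 144*d + 144) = (d - 1)*(d + 3)*(d^4 - 2*d^3 - 19*d^2 + 32*d + 48) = (d - 3)*(d - 1)*(d + 3)*(d^3 + d^2 - 16*d - 16) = (d - 3)*(d - 1)*(d + 1)*(d + 3)*(d^2 - 16) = (d - 4)*(d - 3)*(d - 1)*(d + 1)*(d + 3)*(d + 4)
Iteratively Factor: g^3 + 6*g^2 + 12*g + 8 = (g + 2)*(g^2 + 4*g + 4) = (g + 2)^2*(g + 2)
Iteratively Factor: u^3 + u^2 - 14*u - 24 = (u - 4)*(u^2 + 5*u + 6) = (u - 4)*(u + 3)*(u + 2)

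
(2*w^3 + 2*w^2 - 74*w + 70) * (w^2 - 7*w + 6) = 2*w^5 - 12*w^4 - 76*w^3 + 600*w^2 - 934*w + 420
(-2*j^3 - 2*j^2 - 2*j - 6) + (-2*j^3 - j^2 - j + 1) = -4*j^3 - 3*j^2 - 3*j - 5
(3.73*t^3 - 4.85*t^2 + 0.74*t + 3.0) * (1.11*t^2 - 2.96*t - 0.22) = 4.1403*t^5 - 16.4243*t^4 + 14.3568*t^3 + 2.2066*t^2 - 9.0428*t - 0.66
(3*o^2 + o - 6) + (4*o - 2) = 3*o^2 + 5*o - 8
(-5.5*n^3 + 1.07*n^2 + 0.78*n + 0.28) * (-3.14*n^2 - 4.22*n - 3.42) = 17.27*n^5 + 19.8502*n^4 + 11.8454*n^3 - 7.8302*n^2 - 3.8492*n - 0.9576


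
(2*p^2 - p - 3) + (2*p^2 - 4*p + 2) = 4*p^2 - 5*p - 1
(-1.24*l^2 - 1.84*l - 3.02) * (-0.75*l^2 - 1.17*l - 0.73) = 0.93*l^4 + 2.8308*l^3 + 5.323*l^2 + 4.8766*l + 2.2046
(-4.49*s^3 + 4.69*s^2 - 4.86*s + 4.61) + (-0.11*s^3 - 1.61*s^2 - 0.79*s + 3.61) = -4.6*s^3 + 3.08*s^2 - 5.65*s + 8.22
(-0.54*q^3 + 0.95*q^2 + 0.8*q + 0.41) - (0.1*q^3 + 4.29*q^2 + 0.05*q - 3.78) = -0.64*q^3 - 3.34*q^2 + 0.75*q + 4.19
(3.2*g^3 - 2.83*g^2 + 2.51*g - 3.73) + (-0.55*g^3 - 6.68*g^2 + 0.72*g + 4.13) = 2.65*g^3 - 9.51*g^2 + 3.23*g + 0.4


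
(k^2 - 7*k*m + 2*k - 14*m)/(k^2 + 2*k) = (k - 7*m)/k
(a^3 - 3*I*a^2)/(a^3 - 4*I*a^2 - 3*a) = a/(a - I)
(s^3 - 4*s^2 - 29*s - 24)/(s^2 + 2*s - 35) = (s^3 - 4*s^2 - 29*s - 24)/(s^2 + 2*s - 35)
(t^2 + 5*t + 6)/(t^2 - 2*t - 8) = (t + 3)/(t - 4)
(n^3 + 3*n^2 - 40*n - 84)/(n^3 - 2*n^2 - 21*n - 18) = (n^2 + 9*n + 14)/(n^2 + 4*n + 3)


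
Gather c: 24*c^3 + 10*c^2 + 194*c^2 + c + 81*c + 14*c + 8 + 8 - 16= 24*c^3 + 204*c^2 + 96*c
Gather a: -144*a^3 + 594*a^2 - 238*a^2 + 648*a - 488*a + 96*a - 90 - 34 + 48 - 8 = -144*a^3 + 356*a^2 + 256*a - 84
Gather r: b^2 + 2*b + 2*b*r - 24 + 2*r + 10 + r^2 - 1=b^2 + 2*b + r^2 + r*(2*b + 2) - 15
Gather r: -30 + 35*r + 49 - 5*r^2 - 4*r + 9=-5*r^2 + 31*r + 28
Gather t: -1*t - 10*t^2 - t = -10*t^2 - 2*t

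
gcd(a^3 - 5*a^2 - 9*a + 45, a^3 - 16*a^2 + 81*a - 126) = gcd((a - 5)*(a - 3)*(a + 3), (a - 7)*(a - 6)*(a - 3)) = a - 3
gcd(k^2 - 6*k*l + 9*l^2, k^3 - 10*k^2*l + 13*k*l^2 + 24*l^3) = k - 3*l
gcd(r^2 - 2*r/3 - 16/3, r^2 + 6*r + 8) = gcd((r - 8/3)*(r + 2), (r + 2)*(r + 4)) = r + 2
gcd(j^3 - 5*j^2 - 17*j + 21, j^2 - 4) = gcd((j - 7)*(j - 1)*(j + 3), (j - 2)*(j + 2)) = 1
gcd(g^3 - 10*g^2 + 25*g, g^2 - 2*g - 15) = g - 5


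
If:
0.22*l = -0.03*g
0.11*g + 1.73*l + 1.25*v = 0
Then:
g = 9.92779783393502*v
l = -1.35379061371841*v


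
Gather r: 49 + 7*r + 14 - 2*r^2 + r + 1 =-2*r^2 + 8*r + 64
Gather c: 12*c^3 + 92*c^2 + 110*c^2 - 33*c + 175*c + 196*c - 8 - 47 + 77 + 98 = 12*c^3 + 202*c^2 + 338*c + 120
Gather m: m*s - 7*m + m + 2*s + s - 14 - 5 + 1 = m*(s - 6) + 3*s - 18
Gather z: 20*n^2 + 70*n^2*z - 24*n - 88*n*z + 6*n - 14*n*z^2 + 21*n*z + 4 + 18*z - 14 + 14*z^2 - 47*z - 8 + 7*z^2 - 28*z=20*n^2 - 18*n + z^2*(21 - 14*n) + z*(70*n^2 - 67*n - 57) - 18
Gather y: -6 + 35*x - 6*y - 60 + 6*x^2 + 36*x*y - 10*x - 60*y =6*x^2 + 25*x + y*(36*x - 66) - 66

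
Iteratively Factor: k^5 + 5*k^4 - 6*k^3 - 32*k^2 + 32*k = (k + 4)*(k^4 + k^3 - 10*k^2 + 8*k) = (k - 2)*(k + 4)*(k^3 + 3*k^2 - 4*k) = (k - 2)*(k + 4)^2*(k^2 - k) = (k - 2)*(k - 1)*(k + 4)^2*(k)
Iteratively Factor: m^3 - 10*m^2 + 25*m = (m)*(m^2 - 10*m + 25) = m*(m - 5)*(m - 5)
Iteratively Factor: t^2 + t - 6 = (t + 3)*(t - 2)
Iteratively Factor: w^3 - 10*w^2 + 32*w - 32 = (w - 2)*(w^2 - 8*w + 16) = (w - 4)*(w - 2)*(w - 4)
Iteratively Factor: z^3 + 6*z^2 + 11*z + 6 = (z + 1)*(z^2 + 5*z + 6) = (z + 1)*(z + 3)*(z + 2)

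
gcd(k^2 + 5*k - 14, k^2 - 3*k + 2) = k - 2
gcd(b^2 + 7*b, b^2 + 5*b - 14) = b + 7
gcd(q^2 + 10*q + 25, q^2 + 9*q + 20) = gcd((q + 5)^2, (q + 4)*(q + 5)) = q + 5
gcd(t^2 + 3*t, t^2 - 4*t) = t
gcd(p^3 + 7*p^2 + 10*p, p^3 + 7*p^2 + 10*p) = p^3 + 7*p^2 + 10*p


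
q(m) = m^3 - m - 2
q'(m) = 3*m^2 - 1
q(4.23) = 69.46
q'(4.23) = 52.68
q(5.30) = 141.58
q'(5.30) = 83.27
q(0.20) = -2.19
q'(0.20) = -0.88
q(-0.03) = -1.97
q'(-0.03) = -1.00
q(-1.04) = -2.08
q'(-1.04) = 2.24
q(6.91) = 321.03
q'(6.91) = 142.24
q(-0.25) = -1.77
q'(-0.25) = -0.81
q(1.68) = 1.06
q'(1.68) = 7.47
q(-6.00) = -212.00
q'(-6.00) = 107.00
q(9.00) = 718.00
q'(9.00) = 242.00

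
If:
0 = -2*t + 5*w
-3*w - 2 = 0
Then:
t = -5/3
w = -2/3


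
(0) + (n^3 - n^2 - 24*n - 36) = n^3 - n^2 - 24*n - 36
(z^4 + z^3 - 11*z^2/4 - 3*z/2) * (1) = z^4 + z^3 - 11*z^2/4 - 3*z/2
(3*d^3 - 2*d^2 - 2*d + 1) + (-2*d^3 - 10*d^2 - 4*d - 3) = d^3 - 12*d^2 - 6*d - 2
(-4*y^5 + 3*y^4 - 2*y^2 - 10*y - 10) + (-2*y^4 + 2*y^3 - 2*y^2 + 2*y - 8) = -4*y^5 + y^4 + 2*y^3 - 4*y^2 - 8*y - 18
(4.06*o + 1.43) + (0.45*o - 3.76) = 4.51*o - 2.33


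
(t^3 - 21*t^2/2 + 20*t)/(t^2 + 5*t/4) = 2*(2*t^2 - 21*t + 40)/(4*t + 5)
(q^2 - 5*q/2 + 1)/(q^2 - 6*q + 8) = (q - 1/2)/(q - 4)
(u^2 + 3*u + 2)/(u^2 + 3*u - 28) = (u^2 + 3*u + 2)/(u^2 + 3*u - 28)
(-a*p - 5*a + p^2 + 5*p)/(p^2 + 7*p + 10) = (-a + p)/(p + 2)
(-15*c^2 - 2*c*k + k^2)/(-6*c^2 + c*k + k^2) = (5*c - k)/(2*c - k)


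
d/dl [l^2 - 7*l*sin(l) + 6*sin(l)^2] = -7*l*cos(l) + 2*l - 7*sin(l) + 6*sin(2*l)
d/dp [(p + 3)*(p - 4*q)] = 2*p - 4*q + 3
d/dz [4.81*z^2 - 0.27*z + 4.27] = 9.62*z - 0.27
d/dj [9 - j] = -1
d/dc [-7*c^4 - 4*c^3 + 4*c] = -28*c^3 - 12*c^2 + 4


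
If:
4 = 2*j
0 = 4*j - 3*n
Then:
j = 2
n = 8/3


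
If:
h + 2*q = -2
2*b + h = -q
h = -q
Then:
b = 0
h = 2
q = -2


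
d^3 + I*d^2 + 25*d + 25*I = (d - 5*I)*(d + I)*(d + 5*I)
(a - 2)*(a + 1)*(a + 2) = a^3 + a^2 - 4*a - 4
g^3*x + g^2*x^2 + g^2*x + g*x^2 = g*(g + x)*(g*x + x)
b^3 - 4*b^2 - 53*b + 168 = (b - 8)*(b - 3)*(b + 7)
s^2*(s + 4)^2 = s^4 + 8*s^3 + 16*s^2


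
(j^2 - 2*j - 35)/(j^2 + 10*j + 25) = (j - 7)/(j + 5)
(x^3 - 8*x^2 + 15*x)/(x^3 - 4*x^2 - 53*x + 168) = x*(x - 5)/(x^2 - x - 56)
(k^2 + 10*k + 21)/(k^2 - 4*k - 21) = (k + 7)/(k - 7)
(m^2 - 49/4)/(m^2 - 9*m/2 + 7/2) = (m + 7/2)/(m - 1)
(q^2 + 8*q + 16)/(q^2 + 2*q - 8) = (q + 4)/(q - 2)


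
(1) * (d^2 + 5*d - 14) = d^2 + 5*d - 14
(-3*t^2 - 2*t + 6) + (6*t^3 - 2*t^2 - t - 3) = 6*t^3 - 5*t^2 - 3*t + 3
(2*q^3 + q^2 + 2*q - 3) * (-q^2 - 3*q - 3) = -2*q^5 - 7*q^4 - 11*q^3 - 6*q^2 + 3*q + 9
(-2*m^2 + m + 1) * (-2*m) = 4*m^3 - 2*m^2 - 2*m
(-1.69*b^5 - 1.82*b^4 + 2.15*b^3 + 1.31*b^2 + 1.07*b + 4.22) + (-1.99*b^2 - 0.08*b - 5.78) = -1.69*b^5 - 1.82*b^4 + 2.15*b^3 - 0.68*b^2 + 0.99*b - 1.56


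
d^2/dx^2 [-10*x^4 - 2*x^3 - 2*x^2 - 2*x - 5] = -120*x^2 - 12*x - 4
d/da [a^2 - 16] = 2*a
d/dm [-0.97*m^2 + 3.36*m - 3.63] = 3.36 - 1.94*m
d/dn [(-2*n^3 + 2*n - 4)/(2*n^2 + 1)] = 2*(-2*n^4 - 5*n^2 + 8*n + 1)/(4*n^4 + 4*n^2 + 1)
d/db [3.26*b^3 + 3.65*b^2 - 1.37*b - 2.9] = 9.78*b^2 + 7.3*b - 1.37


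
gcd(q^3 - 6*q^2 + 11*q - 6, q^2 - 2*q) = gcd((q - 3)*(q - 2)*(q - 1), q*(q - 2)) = q - 2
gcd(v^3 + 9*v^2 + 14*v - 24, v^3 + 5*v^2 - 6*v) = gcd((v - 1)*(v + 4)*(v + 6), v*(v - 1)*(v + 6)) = v^2 + 5*v - 6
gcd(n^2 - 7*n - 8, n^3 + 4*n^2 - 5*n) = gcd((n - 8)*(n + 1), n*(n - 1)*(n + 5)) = 1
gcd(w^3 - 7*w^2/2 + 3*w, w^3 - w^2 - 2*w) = w^2 - 2*w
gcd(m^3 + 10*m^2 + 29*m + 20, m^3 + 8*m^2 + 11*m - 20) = m^2 + 9*m + 20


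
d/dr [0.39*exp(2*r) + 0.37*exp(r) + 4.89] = (0.78*exp(r) + 0.37)*exp(r)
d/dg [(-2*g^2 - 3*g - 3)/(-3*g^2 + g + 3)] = (-11*g^2 - 30*g - 6)/(9*g^4 - 6*g^3 - 17*g^2 + 6*g + 9)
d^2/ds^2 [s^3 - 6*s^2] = 6*s - 12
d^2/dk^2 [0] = 0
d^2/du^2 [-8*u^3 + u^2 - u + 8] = 2 - 48*u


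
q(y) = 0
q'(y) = 0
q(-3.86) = 0.00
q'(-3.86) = 0.00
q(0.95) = 0.00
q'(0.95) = 0.00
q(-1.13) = 0.00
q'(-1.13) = 0.00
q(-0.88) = 0.00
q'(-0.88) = 0.00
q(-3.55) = 0.00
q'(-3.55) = 0.00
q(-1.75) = 0.00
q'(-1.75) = 0.00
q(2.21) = 0.00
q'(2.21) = 0.00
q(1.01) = 0.00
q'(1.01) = 0.00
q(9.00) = 0.00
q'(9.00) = 0.00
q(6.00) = 0.00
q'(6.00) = 0.00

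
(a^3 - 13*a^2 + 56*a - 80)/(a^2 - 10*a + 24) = (a^2 - 9*a + 20)/(a - 6)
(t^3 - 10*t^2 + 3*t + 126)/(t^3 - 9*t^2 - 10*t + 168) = (t + 3)/(t + 4)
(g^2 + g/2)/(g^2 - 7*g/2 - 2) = g/(g - 4)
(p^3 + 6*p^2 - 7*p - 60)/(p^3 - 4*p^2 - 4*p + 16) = (p^3 + 6*p^2 - 7*p - 60)/(p^3 - 4*p^2 - 4*p + 16)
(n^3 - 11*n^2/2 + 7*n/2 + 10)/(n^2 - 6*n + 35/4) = 2*(n^2 - 3*n - 4)/(2*n - 7)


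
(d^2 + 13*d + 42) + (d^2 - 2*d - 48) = 2*d^2 + 11*d - 6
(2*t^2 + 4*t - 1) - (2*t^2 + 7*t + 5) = -3*t - 6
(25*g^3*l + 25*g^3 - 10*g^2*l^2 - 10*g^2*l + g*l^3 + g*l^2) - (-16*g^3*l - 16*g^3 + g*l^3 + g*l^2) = 41*g^3*l + 41*g^3 - 10*g^2*l^2 - 10*g^2*l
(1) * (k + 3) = k + 3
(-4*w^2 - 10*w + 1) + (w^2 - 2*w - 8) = -3*w^2 - 12*w - 7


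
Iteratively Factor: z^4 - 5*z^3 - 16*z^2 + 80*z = (z - 5)*(z^3 - 16*z) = (z - 5)*(z - 4)*(z^2 + 4*z) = z*(z - 5)*(z - 4)*(z + 4)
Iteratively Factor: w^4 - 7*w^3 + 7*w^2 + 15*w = (w + 1)*(w^3 - 8*w^2 + 15*w) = (w - 5)*(w + 1)*(w^2 - 3*w) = (w - 5)*(w - 3)*(w + 1)*(w)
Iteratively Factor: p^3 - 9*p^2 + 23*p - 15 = (p - 1)*(p^2 - 8*p + 15) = (p - 3)*(p - 1)*(p - 5)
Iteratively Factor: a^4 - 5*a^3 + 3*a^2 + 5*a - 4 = (a - 1)*(a^3 - 4*a^2 - a + 4) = (a - 4)*(a - 1)*(a^2 - 1) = (a - 4)*(a - 1)^2*(a + 1)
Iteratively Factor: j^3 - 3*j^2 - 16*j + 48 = (j - 4)*(j^2 + j - 12) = (j - 4)*(j - 3)*(j + 4)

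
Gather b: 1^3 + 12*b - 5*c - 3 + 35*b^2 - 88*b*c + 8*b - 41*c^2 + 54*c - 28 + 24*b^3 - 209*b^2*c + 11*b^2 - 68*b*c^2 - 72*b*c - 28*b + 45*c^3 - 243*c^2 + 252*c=24*b^3 + b^2*(46 - 209*c) + b*(-68*c^2 - 160*c - 8) + 45*c^3 - 284*c^2 + 301*c - 30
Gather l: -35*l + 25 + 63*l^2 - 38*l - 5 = 63*l^2 - 73*l + 20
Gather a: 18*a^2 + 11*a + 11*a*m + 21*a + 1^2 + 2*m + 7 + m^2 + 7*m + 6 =18*a^2 + a*(11*m + 32) + m^2 + 9*m + 14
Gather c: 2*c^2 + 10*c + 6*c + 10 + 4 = 2*c^2 + 16*c + 14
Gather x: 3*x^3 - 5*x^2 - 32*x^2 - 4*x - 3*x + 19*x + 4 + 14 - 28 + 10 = 3*x^3 - 37*x^2 + 12*x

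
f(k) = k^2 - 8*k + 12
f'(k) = 2*k - 8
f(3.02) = -3.04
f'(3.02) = -1.96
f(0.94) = 5.36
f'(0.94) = -6.12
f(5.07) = -2.86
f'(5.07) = 2.14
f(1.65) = 1.52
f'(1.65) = -4.70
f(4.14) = -3.98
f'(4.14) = 0.28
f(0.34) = 9.40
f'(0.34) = -7.32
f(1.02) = 4.88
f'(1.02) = -5.96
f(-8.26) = 146.31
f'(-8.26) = -24.52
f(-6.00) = 96.00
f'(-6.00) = -20.00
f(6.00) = 0.00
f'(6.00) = 4.00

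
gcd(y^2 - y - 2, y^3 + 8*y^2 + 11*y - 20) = 1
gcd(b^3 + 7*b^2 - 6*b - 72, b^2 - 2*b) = 1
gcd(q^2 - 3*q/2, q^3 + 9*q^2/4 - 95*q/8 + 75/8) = q - 3/2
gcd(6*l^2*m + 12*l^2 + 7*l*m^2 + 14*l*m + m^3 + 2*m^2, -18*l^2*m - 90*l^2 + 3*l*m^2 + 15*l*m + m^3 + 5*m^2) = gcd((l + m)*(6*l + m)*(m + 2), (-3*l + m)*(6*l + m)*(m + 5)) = 6*l + m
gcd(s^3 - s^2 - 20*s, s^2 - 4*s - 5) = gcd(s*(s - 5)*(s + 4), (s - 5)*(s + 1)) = s - 5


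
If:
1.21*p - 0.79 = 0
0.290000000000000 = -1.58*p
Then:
No Solution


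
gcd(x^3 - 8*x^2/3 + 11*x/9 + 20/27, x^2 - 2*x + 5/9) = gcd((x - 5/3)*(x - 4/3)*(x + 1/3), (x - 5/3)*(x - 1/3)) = x - 5/3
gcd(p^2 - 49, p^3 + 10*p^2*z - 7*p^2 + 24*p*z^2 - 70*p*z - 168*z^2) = p - 7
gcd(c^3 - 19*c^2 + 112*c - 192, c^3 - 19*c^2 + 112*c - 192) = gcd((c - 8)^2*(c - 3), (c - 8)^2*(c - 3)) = c^3 - 19*c^2 + 112*c - 192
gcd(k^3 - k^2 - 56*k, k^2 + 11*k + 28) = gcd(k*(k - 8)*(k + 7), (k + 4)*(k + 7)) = k + 7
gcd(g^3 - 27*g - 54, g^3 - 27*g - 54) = g^3 - 27*g - 54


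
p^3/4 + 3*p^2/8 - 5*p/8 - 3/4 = (p/4 + 1/2)*(p - 3/2)*(p + 1)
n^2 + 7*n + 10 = (n + 2)*(n + 5)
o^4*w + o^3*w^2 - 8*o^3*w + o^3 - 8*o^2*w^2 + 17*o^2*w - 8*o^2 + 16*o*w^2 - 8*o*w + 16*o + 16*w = (o - 4)^2*(o + w)*(o*w + 1)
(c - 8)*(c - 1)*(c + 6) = c^3 - 3*c^2 - 46*c + 48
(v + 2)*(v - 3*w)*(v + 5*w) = v^3 + 2*v^2*w + 2*v^2 - 15*v*w^2 + 4*v*w - 30*w^2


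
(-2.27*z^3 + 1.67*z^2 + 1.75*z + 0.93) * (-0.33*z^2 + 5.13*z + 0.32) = 0.7491*z^5 - 12.1962*z^4 + 7.2632*z^3 + 9.205*z^2 + 5.3309*z + 0.2976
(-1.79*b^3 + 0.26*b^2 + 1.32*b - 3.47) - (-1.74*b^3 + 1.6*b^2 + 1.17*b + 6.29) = -0.05*b^3 - 1.34*b^2 + 0.15*b - 9.76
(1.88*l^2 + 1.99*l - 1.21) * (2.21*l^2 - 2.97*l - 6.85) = 4.1548*l^4 - 1.1857*l^3 - 21.4624*l^2 - 10.0378*l + 8.2885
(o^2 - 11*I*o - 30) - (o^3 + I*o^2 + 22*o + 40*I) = -o^3 + o^2 - I*o^2 - 22*o - 11*I*o - 30 - 40*I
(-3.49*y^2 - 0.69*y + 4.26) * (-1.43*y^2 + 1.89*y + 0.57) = 4.9907*y^4 - 5.6094*y^3 - 9.3852*y^2 + 7.6581*y + 2.4282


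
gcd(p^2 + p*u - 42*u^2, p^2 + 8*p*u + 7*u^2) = p + 7*u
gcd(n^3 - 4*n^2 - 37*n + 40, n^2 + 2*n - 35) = 1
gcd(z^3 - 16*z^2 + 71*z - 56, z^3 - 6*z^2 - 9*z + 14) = z^2 - 8*z + 7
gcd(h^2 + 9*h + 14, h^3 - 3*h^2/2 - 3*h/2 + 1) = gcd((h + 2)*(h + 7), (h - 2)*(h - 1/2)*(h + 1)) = 1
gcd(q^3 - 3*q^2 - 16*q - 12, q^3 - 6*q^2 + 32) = q + 2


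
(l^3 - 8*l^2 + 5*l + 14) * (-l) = -l^4 + 8*l^3 - 5*l^2 - 14*l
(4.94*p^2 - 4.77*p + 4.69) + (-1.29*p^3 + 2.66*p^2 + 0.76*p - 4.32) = -1.29*p^3 + 7.6*p^2 - 4.01*p + 0.37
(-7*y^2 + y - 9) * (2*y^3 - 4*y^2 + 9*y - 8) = -14*y^5 + 30*y^4 - 85*y^3 + 101*y^2 - 89*y + 72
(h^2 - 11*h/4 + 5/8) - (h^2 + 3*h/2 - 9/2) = 41/8 - 17*h/4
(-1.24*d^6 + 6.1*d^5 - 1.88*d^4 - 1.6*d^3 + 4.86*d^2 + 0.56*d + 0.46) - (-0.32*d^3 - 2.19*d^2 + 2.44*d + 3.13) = -1.24*d^6 + 6.1*d^5 - 1.88*d^4 - 1.28*d^3 + 7.05*d^2 - 1.88*d - 2.67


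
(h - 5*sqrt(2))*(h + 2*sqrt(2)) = h^2 - 3*sqrt(2)*h - 20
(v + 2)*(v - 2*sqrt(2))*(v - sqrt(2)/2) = v^3 - 5*sqrt(2)*v^2/2 + 2*v^2 - 5*sqrt(2)*v + 2*v + 4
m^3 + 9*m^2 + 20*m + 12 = (m + 1)*(m + 2)*(m + 6)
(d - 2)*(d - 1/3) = d^2 - 7*d/3 + 2/3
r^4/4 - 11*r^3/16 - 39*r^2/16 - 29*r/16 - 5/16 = (r/4 + 1/4)*(r - 5)*(r + 1/4)*(r + 1)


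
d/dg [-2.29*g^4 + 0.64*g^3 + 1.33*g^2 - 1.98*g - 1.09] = -9.16*g^3 + 1.92*g^2 + 2.66*g - 1.98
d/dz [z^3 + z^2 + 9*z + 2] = 3*z^2 + 2*z + 9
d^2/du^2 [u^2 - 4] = 2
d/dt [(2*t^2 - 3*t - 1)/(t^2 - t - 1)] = (t^2 - 2*t + 2)/(t^4 - 2*t^3 - t^2 + 2*t + 1)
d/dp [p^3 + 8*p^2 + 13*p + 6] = 3*p^2 + 16*p + 13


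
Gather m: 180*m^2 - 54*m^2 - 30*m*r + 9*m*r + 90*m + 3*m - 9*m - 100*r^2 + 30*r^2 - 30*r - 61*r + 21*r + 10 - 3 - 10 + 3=126*m^2 + m*(84 - 21*r) - 70*r^2 - 70*r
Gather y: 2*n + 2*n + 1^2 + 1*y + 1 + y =4*n + 2*y + 2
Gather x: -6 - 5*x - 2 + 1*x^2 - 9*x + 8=x^2 - 14*x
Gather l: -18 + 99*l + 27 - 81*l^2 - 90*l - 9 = -81*l^2 + 9*l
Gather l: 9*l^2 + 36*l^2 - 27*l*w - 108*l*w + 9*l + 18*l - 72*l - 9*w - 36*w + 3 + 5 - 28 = 45*l^2 + l*(-135*w - 45) - 45*w - 20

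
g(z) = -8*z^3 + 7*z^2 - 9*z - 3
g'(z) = -24*z^2 + 14*z - 9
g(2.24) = -77.95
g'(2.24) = -98.06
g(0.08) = -3.68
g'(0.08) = -8.03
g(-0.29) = 0.39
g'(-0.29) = -15.08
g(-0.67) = 8.58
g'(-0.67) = -29.15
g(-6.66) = 2730.70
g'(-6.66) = -1166.77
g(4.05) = -456.07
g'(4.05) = -345.96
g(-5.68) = 1739.96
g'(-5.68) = -862.82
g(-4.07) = 688.94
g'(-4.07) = -463.54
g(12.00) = -12927.00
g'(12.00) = -3297.00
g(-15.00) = 28707.00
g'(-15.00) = -5619.00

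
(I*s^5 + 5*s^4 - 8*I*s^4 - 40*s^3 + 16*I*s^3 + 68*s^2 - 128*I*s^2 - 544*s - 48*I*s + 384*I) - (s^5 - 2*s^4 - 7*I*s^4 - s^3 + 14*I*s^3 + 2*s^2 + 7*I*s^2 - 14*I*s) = -s^5 + I*s^5 + 7*s^4 - I*s^4 - 39*s^3 + 2*I*s^3 + 66*s^2 - 135*I*s^2 - 544*s - 34*I*s + 384*I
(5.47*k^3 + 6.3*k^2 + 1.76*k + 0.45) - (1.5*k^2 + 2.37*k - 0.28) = 5.47*k^3 + 4.8*k^2 - 0.61*k + 0.73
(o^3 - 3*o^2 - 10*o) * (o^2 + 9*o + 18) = o^5 + 6*o^4 - 19*o^3 - 144*o^2 - 180*o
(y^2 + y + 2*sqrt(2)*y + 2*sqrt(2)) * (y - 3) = y^3 - 2*y^2 + 2*sqrt(2)*y^2 - 4*sqrt(2)*y - 3*y - 6*sqrt(2)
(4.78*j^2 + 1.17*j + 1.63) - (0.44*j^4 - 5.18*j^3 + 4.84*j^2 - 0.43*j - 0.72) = -0.44*j^4 + 5.18*j^3 - 0.0599999999999996*j^2 + 1.6*j + 2.35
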